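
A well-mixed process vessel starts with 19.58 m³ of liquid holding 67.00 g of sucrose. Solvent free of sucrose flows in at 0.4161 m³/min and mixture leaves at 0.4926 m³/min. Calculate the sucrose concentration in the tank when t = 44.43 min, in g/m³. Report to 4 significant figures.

1.213 g/m³

Let m(t) be the amount of sucrose. Volume: V(t) = V₀ + (Q_in − Q_out) t = 19.58 − 0.0765000 t; V(44.43) = 16.1811 m³.
Species balance (pure solvent in): dm/dt = −Q_out · m/V(t).
dm/m = −Q_out dt/(V₀ − 0.0765000 t); integrating gives ln(m/m₀) = −(Q_out/(Q_in−Q_out)) ln(V/V₀).
m = m₀ (V₀/V)^(Q_out/(Q_in−Q_out)) = 67.00 × (19.58/16.1811)^(-6.43922) = 19.6281 g.
C = m/V = 19.6281/16.1811 = 1.21303 g/m³.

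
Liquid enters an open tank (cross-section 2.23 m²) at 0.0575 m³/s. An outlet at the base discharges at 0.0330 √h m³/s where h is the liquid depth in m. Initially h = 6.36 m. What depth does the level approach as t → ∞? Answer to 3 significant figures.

3.04 m

Level balance: A dh/dt = 0.0575 − 0.0330 √h. Setting dh/dt = 0:
Q_in = 0.0330 √h_ss ⇒ √h_ss = 0.0575/0.0330 = 1.7424.
h_ss = 1.7424² = 3.0360 m. (Since h₀ = 6.36 m > h_ss, the level will fall toward this value.)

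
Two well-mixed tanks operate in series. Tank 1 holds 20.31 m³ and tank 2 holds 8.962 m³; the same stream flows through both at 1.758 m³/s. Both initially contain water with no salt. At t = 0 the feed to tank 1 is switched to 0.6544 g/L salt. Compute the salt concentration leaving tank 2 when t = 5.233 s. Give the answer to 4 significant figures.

Time constants: τᵢ = Vᵢ/Q for each well-mixed tank.
τ₁ = 20.31/1.758 = 11.5529 s; τ₂ = 8.962/1.758 = 5.09784 s.
Tank 1: C₁ = C_in(1 − e^(−t/τ₁)). Tank 2 (τ₁ ≠ τ₂): C₂ = C_in[1 − (τ₁ e^(−t/τ₁) − τ₂ e^(−t/τ₂))/(τ₁ − τ₂)].
At t = 5.233: e^(−t/τ₁) = 0.635744, e^(−t/τ₂) = 0.358254.
C₂ = 0.6544·[1 − (11.5529·0.635744 − 5.09784·0.358254)/(6.45506)] = 0.6544·0.145111 = 0.0949605 g/L.

0.09496 g/L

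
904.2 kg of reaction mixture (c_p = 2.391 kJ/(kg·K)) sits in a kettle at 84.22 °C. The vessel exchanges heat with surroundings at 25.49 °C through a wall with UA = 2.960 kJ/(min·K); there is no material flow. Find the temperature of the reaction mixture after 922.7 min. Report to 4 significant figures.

42.09 °C

Lumped-capacitance energy balance: M c_p dT/dt = UA(T_amb − T).
dT/dt = (T_ss − T)/τ with T_ss = T_amb = 25.4900 °C, τ = M c_p/UA = 904.2·2.391/2.960 = 730.386 min.
Integrating: T(t) = T_ss + (T₀ − T_ss) e^(−t/τ).
T(922.7) = 25.4900 + (58.7300)·0.282718 = 42.0940 °C.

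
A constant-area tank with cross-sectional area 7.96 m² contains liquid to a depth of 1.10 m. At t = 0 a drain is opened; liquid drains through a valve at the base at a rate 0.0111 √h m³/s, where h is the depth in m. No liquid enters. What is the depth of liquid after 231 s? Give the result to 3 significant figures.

0.788 m

Mass balance (ρ constant): A dh/dt = −0.0111 √h.
Separate and integrate: 2(√h − √h₀) = −(0.0111/A) t.
√h = √1.10 − 0.0111·231/(2·7.96) = 1.0488 − 0.16106 = 0.88775.
h = 0.88775² = 0.78810 m.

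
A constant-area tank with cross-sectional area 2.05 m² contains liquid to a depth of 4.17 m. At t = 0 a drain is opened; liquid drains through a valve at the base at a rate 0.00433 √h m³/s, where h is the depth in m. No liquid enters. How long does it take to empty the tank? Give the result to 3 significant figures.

With no inflow, A dh/dt = −0.00433 √h.
Separate and integrate: 2(√h − √h₀) = −(0.00433/A) t.
Tank is empty when √h = 0: t_empty = 2A√h₀/0.00433.
t_empty = 2·2.05·√4.17/0.00433 = 4.1000·2.0421/0.00433 = 1933.6 s.

1930 s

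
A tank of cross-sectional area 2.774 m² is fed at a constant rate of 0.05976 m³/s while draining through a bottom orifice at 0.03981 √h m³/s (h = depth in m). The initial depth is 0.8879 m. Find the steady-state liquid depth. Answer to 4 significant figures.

2.253 m

A dh/dt = Q_in − 0.03981 √h. Steady state requires inflow = outflow:
Q_in = 0.03981 √h_ss ⇒ √h_ss = 0.05976/0.03981 = 1.50113.
h_ss = 1.50113² = 2.25339 m. (Since h₀ = 0.8879 m < h_ss, the level will rise toward this value.)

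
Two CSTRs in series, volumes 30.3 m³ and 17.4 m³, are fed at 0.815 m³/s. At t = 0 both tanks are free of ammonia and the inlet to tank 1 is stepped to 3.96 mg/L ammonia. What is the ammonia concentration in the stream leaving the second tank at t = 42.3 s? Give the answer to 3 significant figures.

Species balance on tank i: dCᵢ/dt = (Cᵢ₋₁ − Cᵢ)/τᵢ with τᵢ = Vᵢ/Q.
τ₁ = 30.3/0.815 = 37.178 s; τ₂ = 17.4/0.815 = 21.350 s.
Solving the cascade with C₁(0)=C₂(0)=0 gives C₂(t) = C_in[1 − (τ₁ e^(−t/τ₁) − τ₂ e^(−t/τ₂))/(τ₁ − τ₂)].
At t = 42.3: e^(−t/τ₁) = 0.32053, e^(−t/τ₂) = 0.13789.
C₂ = 3.96·[1 − (37.178·0.32053 − 21.350·0.13789)/(15.828)] = 3.96·0.43311 = 1.7151 mg/L.

1.72 mg/L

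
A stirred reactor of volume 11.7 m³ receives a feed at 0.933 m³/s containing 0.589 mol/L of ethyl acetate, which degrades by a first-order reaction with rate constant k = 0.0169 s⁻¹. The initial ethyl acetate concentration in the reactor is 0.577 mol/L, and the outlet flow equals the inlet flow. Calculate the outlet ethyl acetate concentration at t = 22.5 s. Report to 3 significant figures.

Species balance: V dC/dt = Q C_in − Q C − k V C.
This is linear with rate a = Q/V + k = 0.096644 s⁻¹.
C_ss = Q C_in/(Q + kV) = 0.48600 mol/L; C(t) = C_ss + (C₀ − C_ss) e^(−a t).
C(22.5) = 0.48600 + (0.090998)·e^(−0.096644·22.5) = 0.48600 + (0.090998)·0.11367 = 0.49635 mol/L.

0.496 mol/L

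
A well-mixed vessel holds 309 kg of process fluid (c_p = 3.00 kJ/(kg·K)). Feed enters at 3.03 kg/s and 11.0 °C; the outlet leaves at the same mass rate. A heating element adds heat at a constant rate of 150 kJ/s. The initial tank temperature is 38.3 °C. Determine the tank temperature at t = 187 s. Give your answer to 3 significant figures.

29.2 °C

M c_p dT/dt = ṁ c_p (T_in − T) + Q̇.
τ = M/ṁ = 101.98 s; T_ss = T_in + Q̇/(ṁ c_p) = 11.0 + 150/(3.03·3.00) = 27.502 °C.
Solution: T(t) = T_ss + (T₀ − T_ss) e^(−t/τ).
T(187) = 27.502 + (10.798)·e^(−187/101.98) = 27.502 + (10.798)·0.15982 = 29.227 °C.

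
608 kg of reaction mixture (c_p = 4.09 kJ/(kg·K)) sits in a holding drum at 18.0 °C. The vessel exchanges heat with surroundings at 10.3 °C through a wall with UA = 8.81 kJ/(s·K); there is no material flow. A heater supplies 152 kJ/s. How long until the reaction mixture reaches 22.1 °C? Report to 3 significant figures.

M c_p dT/dt = −UA(T − T_amb) + Q̇.
τ = M c_p/UA = 282.26 s; T_ss = T_amb + Q̇/UA = 10.3 + 152/8.81 = 27.553 °C.
T(t) = T_ss + (T₀ − T_ss)e^(−t/τ); set T = 22.1:
t = −τ ln[(T − T_ss)/(T₀ − T_ss)] = −282.26 · ln(0.57082) = 158.26 s.

158 s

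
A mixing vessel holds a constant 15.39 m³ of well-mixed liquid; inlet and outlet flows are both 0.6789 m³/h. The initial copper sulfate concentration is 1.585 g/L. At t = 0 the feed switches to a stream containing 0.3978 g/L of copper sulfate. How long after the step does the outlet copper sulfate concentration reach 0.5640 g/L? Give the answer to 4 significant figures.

44.57 h

Species balance: V dC/dt = Q(C_in − C) ⇒ τ = V/Q = 22.6690 h.
C(t) = C_in + (C₀ − C_in) e^(−t/τ). Set C = 0.5640 and solve for t:
e^(−t/τ) = (C − C_in)/(C₀ − C_in) = (0.5640 − 0.3978)/(1.585 − 0.3978) = 0.139993
t = −τ ln(…) = 22.6690 × 1.96616 = 44.5709 h.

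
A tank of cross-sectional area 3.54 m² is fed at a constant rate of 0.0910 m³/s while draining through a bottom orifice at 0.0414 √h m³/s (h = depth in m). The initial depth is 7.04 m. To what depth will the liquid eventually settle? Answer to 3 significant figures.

Unsteady balance on liquid volume: A dh/dt = Q_in − 0.0414 √h. At steady state dh/dt = 0:
Q_in = 0.0414 √h_ss ⇒ √h_ss = 0.0910/0.0414 = 2.1981.
h_ss = 2.1981² = 4.8315 m. (Since h₀ = 7.04 m > h_ss, the level will fall toward this value.)

4.83 m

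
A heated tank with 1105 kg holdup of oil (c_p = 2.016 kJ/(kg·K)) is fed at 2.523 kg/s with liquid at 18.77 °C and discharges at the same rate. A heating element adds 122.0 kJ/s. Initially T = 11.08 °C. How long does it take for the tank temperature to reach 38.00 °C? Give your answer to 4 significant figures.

Heat balance on the well-mixed liquid: M c_p dT/dt = ṁ c_p (T_in − T) + 122.0.
τ = M/ṁ = 437.971 s; T_ss = T_in + Q̇/(ṁ c_p) = 42.7557 °C.
T(t) = T_ss + (T₀ − T_ss) e^(−t/τ). Set T = 38.00:
e^(−t/τ) = (38.00 − 42.7557)/(11.08 − 42.7557) = 0.150137
t = −437.971 · ln(0.150137) = 830.484 s.

830.5 s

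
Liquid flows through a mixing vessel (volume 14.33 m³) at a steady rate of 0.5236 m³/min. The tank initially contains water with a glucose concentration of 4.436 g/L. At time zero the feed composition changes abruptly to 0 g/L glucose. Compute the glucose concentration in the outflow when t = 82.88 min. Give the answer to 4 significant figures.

0.2147 g/L

Mass balance on the solute (V constant): V dC/dt = Q(C_in − C).
Time constant τ = V/Q = 14.33/0.5236 = 27.3682 min.
Solution: C(t) = C_in + (C₀ − C_in) e^(−t/τ).
C(82.88) = 0 + (4.436 − 0)·e^(−82.88/27.3682) = 0 + (4.43600)·0.0483964 = 0.214686 g/L.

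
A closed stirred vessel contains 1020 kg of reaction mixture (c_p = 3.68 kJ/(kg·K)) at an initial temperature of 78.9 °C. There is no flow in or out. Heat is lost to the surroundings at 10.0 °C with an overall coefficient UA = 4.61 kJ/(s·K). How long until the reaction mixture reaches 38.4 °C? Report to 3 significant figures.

722 s

Heat balance on the well-mixed liquid: M c_p dT/dt = −UA(T − T_amb).
τ = M c_p/UA = 814.23 s; T_ss = T_amb = 10.000 °C.
T(t) = T_ss + (T₀ − T_ss)e^(−t/τ); set T = 38.4:
t = −τ ln[(T − T_ss)/(T₀ − T_ss)] = −814.23 · ln(0.41219) = 721.63 s.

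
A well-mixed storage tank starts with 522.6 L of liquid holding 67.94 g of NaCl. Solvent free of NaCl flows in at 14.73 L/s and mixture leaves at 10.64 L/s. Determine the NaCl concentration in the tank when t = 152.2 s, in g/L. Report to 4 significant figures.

0.007710 g/L

Let m(t) be the amount of NaCl. Volume: V(t) = V₀ + (Q_in − Q_out) t = 522.6 + 4.09000 t; V(152.2) = 1145.10 L.
Solute balance: dm/dt = 0 − Q_out C = −Q_out m/V(t).
dm/m = −Q_out dt/(V₀ + 4.09000 t); integrating gives ln(m/m₀) = −(Q_out/(Q_in−Q_out)) ln(V/V₀).
m = m₀ (V₀/V)^(Q_out/(Q_in−Q_out)) = 67.94 × (522.6/1145.10)^(2.60147) = 8.82826 g.
C = m/V = 8.82826/1145.10 = 0.00770961 g/L.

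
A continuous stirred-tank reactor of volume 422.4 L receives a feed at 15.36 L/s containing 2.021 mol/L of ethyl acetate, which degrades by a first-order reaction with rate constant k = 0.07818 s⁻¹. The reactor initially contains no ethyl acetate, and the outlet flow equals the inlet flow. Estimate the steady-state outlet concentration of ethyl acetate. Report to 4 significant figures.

Species balance: V dC/dt = Q C_in − Q C − k V C.
Steady state (dC/dt = 0): C_ss = Q C_in/(Q + kV) = C_in/(1 + kV/Q).
C_ss = 15.36·2.021/(15.36 + 0.07818·422.4) = 31.0426/48.3832 = 0.641597 mol/L.

0.6416 mol/L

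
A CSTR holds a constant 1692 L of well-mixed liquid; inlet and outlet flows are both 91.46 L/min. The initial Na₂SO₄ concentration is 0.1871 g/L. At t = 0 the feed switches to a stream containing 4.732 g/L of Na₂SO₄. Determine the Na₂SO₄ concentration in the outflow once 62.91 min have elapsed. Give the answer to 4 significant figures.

Unsteady species balance (constant V, well mixed): V dC/dt = Q(C_in − C).
Rewrite as dC/dt + C/τ = C_in/τ, τ = V/Q = 18.4999 min.
This is linear first-order; C(t) = C_in + (C₀ − C_in) e^(−t/τ).
C(62.91) = 4.732 + (0.1871 − 4.732)·e^(−62.91/18.4999) = 4.732 + (-4.54490)·0.0333546 = 4.58041 g/L.

4.580 g/L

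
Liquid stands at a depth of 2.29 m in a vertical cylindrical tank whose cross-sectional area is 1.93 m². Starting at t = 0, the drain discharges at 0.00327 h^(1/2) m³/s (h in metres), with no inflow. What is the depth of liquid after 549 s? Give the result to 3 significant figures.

Accumulation of liquid (constant cross-section A): A dh/dt = −0.00327 √h.
Separate and integrate: 2(√h − √h₀) = −(0.00327/A) t.
√h = √2.29 − 0.00327·549/(2·1.93) = 1.5133 − 0.46509 = 1.0482.
h = 1.0482² = 1.0987 m.

1.10 m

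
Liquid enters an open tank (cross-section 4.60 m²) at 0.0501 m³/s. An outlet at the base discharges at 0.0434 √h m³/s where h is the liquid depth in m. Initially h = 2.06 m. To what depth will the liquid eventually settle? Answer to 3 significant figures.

1.33 m

Unsteady balance on liquid volume: A dh/dt = Q_in − 0.0434 √h. At steady state dh/dt = 0:
Q_in = 0.0434 √h_ss ⇒ √h_ss = 0.0501/0.0434 = 1.1544.
h_ss = 1.1544² = 1.3326 m. (Since h₀ = 2.06 m > h_ss, the level will fall toward this value.)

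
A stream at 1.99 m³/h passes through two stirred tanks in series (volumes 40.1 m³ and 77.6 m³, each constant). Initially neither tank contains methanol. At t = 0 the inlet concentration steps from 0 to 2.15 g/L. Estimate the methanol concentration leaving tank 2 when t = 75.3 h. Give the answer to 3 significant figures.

Each tank obeys Vᵢ dCᵢ/dt = Q(Cᵢ₋₁ − Cᵢ), so τᵢ = Vᵢ/Q.
τ₁ = 40.1/1.99 = 20.151 h; τ₂ = 77.6/1.99 = 38.995 h.
Tank 1: C₁ = C_in(1 − e^(−t/τ₁)). Tank 2 (τ₁ ≠ τ₂): C₂ = C_in[1 − (τ₁ e^(−t/τ₁) − τ₂ e^(−t/τ₂))/(τ₁ − τ₂)].
At t = 75.3: e^(−t/τ₁) = 0.023829, e^(−t/τ₂) = 0.14500.
C₂ = 2.15·[1 − (20.151·0.023829 − 38.995·0.14500)/(-18.844)] = 2.15·0.72543 = 1.5597 g/L.

1.56 g/L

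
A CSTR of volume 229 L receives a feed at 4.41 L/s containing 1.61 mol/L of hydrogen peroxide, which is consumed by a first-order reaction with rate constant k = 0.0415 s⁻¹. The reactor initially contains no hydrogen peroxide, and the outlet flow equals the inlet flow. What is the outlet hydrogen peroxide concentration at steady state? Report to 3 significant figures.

Species balance: V dC/dt = Q C_in − Q C − k V C.
Steady state (dC/dt = 0): C_ss = Q C_in/(Q + kV) = C_in/(1 + kV/Q).
C_ss = 4.41·1.61/(4.41 + 0.0415·229) = 7.1001/13.914 = 0.51030 mol/L.

0.510 mol/L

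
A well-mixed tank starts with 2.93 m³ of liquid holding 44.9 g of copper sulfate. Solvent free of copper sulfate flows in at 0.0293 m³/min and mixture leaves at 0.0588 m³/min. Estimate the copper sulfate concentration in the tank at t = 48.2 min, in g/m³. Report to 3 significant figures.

Total volume: dV/dt = Q_in − Q_out = -0.029500 m³/min, so V(t) = 2.93 − 0.029500 t and V(48.2) = 1.5081 m³.
No copper sulfate enters, so dm/dt = −Q_out · (m/V).
dm/m = −Q_out dt/(V₀ − 0.029500 t); integrating gives ln(m/m₀) = −(Q_out/(Q_in−Q_out)) ln(V/V₀).
m = m₀ (V₀/V)^(Q_out/(Q_in−Q_out)) = 44.9 × (2.93/1.5081)^(-1.9932) = 11.949 g.
C = m/V = 11.949/1.5081 = 7.9231 g/m³.

7.92 g/m³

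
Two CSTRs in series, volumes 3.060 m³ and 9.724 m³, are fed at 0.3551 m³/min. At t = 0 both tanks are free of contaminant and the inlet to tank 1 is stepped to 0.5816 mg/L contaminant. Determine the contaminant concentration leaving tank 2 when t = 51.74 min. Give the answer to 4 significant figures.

Time constants: τᵢ = Vᵢ/Q for each well-mixed tank.
τ₁ = 3.060/0.3551 = 8.61729 min; τ₂ = 9.724/0.3551 = 27.3838 min.
Solving the cascade with C₁(0)=C₂(0)=0 gives C₂(t) = C_in[1 − (τ₁ e^(−t/τ₁) − τ₂ e^(−t/τ₂))/(τ₁ − τ₂)].
At t = 51.74: e^(−t/τ₁) = 0.00246835, e^(−t/τ₂) = 0.151157.
C₂ = 0.5816·[1 − (8.61729·0.00246835 − 27.3838·0.151157)/(-18.7665)] = 0.5816·0.780568 = 0.453978 mg/L.

0.4540 mg/L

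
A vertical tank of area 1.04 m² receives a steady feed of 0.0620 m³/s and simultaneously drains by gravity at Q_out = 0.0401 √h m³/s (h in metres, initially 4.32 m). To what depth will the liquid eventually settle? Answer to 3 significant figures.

Volume balance on the tank: A dh/dt = Q_in − 0.0401 √h. At steady state dh/dt = 0:
Q_in = 0.0401 √h_ss ⇒ √h_ss = 0.0620/0.0401 = 1.5461.
h_ss = 1.5461² = 2.3905 m. (Since h₀ = 4.32 m > h_ss, the level will fall toward this value.)

2.39 m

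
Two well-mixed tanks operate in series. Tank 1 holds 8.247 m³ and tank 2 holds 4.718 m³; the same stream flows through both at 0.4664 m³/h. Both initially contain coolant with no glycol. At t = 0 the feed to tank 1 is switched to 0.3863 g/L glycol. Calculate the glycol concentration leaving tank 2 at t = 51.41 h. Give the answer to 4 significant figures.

0.3402 g/L

Time constants: τᵢ = Vᵢ/Q for each well-mixed tank.
τ₁ = 8.247/0.4664 = 17.6822 h; τ₂ = 4.718/0.4664 = 10.1158 h.
Solving the cascade with C₁(0)=C₂(0)=0 gives C₂(t) = C_in[1 − (τ₁ e^(−t/τ₁) − τ₂ e^(−t/τ₂))/(τ₁ − τ₂)].
At t = 51.41: e^(−t/τ₁) = 0.0546156, e^(−t/τ₂) = 0.00620650.
C₂ = 0.3863·[1 − (17.6822·0.0546156 − 10.1158·0.00620650)/(7.56647)] = 0.3863·0.880665 = 0.340201 g/L.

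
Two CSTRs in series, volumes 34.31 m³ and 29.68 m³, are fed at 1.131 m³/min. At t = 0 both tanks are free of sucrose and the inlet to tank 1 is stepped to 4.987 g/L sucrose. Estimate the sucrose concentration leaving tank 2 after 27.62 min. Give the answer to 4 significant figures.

Species balance on tank i: dCᵢ/dt = (Cᵢ₋₁ − Cᵢ)/τᵢ with τᵢ = Vᵢ/Q.
τ₁ = 34.31/1.131 = 30.3360 min; τ₂ = 29.68/1.131 = 26.2423 min.
Solving the cascade with C₁(0)=C₂(0)=0 gives C₂(t) = C_in[1 − (τ₁ e^(−t/τ₁) − τ₂ e^(−t/τ₂))/(τ₁ − τ₂)].
At t = 27.62: e^(−t/τ₁) = 0.402335, e^(−t/τ₂) = 0.349064.
C₂ = 4.987·[1 − (30.3360·0.402335 − 26.2423·0.349064)/(4.09372)] = 4.987·0.256176 = 1.27755 g/L.

1.278 g/L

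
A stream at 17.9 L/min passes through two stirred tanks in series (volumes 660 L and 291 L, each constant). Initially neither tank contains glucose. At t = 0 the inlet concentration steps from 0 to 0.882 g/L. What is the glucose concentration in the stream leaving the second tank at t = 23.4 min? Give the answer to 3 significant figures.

Time constants: τᵢ = Vᵢ/Q for each well-mixed tank.
τ₁ = 660/17.9 = 36.872 min; τ₂ = 291/17.9 = 16.257 min.
Solving the cascade with C₁(0)=C₂(0)=0 gives C₂(t) = C_in[1 − (τ₁ e^(−t/τ₁) − τ₂ e^(−t/τ₂))/(τ₁ − τ₂)].
At t = 23.4: e^(−t/τ₁) = 0.53013, e^(−t/τ₂) = 0.23707.
C₂ = 0.882·[1 − (36.872·0.53013 − 16.257·0.23707)/(20.615)] = 0.882·0.23876 = 0.21059 g/L.

0.211 g/L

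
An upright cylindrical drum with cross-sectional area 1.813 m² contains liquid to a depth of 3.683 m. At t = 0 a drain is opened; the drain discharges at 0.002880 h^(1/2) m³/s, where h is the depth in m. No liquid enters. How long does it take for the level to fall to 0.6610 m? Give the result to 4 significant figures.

A dh/dt = −Q_out = −0.002880 √h.
Separate and integrate: 2(√h − √h₀) = −(0.002880/A) t.
t = 2A(√h₀ − √h)/0.002880 = 2·1.813·(√3.683 − √0.6610)/0.002880
  = 3.62600 × (1.91911 − 0.813019) / 0.002880 = 1392.60 s.

1393 s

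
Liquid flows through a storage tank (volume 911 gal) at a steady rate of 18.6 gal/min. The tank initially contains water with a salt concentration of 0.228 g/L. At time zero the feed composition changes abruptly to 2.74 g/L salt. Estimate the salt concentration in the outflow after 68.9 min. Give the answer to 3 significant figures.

2.12 g/L

Transient balance on the dissolved component: V dC/dt = Q(C_in − C).
Time constant τ = V/Q = 911/18.6 = 48.978 min.
C approaches C_in exponentially: C(t) = C_in + (C₀ − C_in) e^(−t/τ).
C(68.9) = 2.74 + (0.228 − 2.74)·e^(−68.9/48.978) = 2.74 + (-2.5120)·0.24494 = 2.1247 g/L.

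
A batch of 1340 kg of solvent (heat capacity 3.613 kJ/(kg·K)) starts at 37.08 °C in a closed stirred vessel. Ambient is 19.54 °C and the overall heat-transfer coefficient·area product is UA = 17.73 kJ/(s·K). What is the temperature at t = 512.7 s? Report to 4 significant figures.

22.22 °C

M c_p dT/dt = −UA(T − T_amb).
dT/dt = (T_ss − T)/τ with T_ss = T_amb = 19.5400 °C, τ = M c_p/UA = 1340·3.613/17.73 = 273.064 s.
Integrating: T(t) = T_ss + (T₀ − T_ss) e^(−t/τ).
T(512.7) = 19.5400 + (17.5400)·0.152959 = 22.2229 °C.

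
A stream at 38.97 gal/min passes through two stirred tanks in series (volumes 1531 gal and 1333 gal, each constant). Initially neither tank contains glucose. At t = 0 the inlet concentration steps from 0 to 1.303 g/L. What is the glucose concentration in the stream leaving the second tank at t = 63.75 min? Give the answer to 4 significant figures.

0.6750 g/L

Each tank obeys Vᵢ dCᵢ/dt = Q(Cᵢ₋₁ − Cᵢ), so τᵢ = Vᵢ/Q.
τ₁ = 1531/38.97 = 39.2866 min; τ₂ = 1333/38.97 = 34.2058 min.
Solving the cascade with C₁(0)=C₂(0)=0 gives C₂(t) = C_in[1 − (τ₁ e^(−t/τ₁) − τ₂ e^(−t/τ₂))/(τ₁ − τ₂)].
At t = 63.75: e^(−t/τ₁) = 0.197367, e^(−t/τ₂) = 0.155095.
C₂ = 1.303·[1 − (39.2866·0.197367 − 34.2058·0.155095)/(5.08083)] = 1.303·0.518041 = 0.675008 g/L.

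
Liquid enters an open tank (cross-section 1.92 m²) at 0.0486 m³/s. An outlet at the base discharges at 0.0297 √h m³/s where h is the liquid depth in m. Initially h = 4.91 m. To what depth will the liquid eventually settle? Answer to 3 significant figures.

Level balance: A dh/dt = 0.0486 − 0.0297 √h. Setting dh/dt = 0:
Q_in = 0.0297 √h_ss ⇒ √h_ss = 0.0486/0.0297 = 1.6364.
h_ss = 1.6364² = 2.6777 m. (Since h₀ = 4.91 m > h_ss, the level will fall toward this value.)

2.68 m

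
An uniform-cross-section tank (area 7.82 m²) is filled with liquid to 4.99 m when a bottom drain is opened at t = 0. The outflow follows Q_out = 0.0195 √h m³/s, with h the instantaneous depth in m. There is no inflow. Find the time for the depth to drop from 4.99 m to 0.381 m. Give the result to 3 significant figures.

1300 s

With no inflow, A dh/dt = −0.0195 √h.
This is separable: 2 d(√h)/dt = −0.0195/A, so √h = √h₀ − (0.0195/(2A)) t.
t = 2A(√h₀ − √h)/0.0195 = 2·7.82·(√4.99 − √0.381)/0.0195
  = 15.640 × (2.2338 − 0.61725) / 0.0195 = 1296.6 s.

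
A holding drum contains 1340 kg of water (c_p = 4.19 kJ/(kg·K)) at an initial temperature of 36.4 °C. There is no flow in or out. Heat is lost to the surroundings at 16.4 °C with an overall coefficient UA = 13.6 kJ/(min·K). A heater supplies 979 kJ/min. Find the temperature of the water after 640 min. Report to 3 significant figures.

Lumped-capacitance energy balance: M c_p dT/dt = UA(T_amb − T) + Q̇.
dT/dt = (T_ss − T)/τ with T_ss = T_amb + Q̇/UA = 16.4 + 979/13.6 = 88.385 °C, τ = M c_p/UA = 1340·4.19/13.6 = 412.84 min.
Solution: T(t) = T_ss + (T₀ − T_ss) e^(−t/τ).
T(640) = 88.385 + (-51.985)·0.21220 = 77.354 °C.

77.4 °C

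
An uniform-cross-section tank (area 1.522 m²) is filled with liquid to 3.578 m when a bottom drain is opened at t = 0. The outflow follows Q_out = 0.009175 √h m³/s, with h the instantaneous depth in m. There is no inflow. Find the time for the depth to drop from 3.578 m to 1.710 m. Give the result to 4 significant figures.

193.7 s

With no inflow, A dh/dt = −0.009175 √h.
Separate and integrate: 2(√h − √h₀) = −(0.009175/A) t.
t = 2A(√h₀ − √h)/0.009175 = 2·1.522·(√3.578 − √1.710)/0.009175
  = 3.04400 × (1.89156 − 1.30767) / 0.009175 = 193.718 s.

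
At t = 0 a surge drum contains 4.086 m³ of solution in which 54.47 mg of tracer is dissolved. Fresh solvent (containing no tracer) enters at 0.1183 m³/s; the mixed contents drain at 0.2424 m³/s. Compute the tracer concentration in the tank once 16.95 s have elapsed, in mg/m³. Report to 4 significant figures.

6.690 mg/m³

Let m(t) be the amount of tracer. Volume: V(t) = V₀ + (Q_in − Q_out) t = 4.086 − 0.124100 t; V(16.95) = 1.98251 m³.
Solute balance: dm/dt = 0 − Q_out C = −Q_out m/V(t).
dm/m = −Q_out dt/(V₀ − 0.124100 t); integrating gives ln(m/m₀) = −(Q_out/(Q_in−Q_out)) ln(V/V₀).
m = m₀ (V₀/V)^(Q_out/(Q_in−Q_out)) = 54.47 × (4.086/1.98251)^(-1.95326) = 13.2638 mg.
C = m/V = 13.2638/1.98251 = 6.69043 mg/m³.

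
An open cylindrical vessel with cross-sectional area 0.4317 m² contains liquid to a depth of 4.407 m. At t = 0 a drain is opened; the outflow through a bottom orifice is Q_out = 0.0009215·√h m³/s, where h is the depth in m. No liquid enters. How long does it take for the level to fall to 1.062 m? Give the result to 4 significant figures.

1001 s

Accumulation of liquid (constant cross-section A): A dh/dt = −0.0009215 √h.
Separate and integrate: 2(√h − √h₀) = −(0.0009215/A) t.
t = 2A(√h₀ − √h)/0.0009215 = 2·0.4317·(√4.407 − √1.062)/0.0009215
  = 0.863400 × (2.09929 − 1.03053) / 0.0009215 = 1001.37 s.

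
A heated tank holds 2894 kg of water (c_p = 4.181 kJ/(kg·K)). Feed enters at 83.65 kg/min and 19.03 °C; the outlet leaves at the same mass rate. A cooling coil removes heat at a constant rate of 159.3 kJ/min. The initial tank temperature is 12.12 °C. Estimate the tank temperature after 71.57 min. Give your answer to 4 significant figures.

First-law balance (no shaft work): M c_p dT/dt = ṁ c_p (T_in − T) − 159.3.
τ = M/ṁ = 34.5965 min; T_ss = T_in − Q̇/(ṁ c_p) = 19.03 − 159.3/(83.65·4.181) = 18.5745 °C.
This is linear first-order; T(t) = T_ss + (T₀ − T_ss) e^(−t/τ).
T(71.57) = 18.5745 + (-6.45452)·e^(−71.57/34.5965) = 18.5745 + (-6.45452)·0.126349 = 17.7590 °C.

17.76 °C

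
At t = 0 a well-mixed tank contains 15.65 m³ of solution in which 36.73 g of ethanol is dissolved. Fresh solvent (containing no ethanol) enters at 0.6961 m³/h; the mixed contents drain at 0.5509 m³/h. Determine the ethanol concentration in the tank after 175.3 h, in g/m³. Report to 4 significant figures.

0.02291 g/m³

Total volume: dV/dt = Q_in − Q_out = 0.145200 m³/h, so V(t) = 15.65 + 0.145200 t and V(175.3) = 41.1036 m³.
Solute balance: dm/dt = 0 − Q_out C = −Q_out m/V(t).
Separate: dm/m = −Q_out dt/V(t) ⇒ ln(m/m₀) = −(Q_out/(Q_in−Q_out)) ln(V/V₀).
m = m₀ (V₀/V)^(Q_out/(Q_in−Q_out)) = 36.73 × (15.65/41.1036)^(3.79408) = 0.941710 g.
C = m/V = 0.941710/41.1036 = 0.0229107 g/m³.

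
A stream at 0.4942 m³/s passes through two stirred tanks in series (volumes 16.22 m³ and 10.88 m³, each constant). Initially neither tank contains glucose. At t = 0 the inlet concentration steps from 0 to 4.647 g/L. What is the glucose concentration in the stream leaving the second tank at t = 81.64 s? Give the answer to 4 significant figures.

Species balance on tank i: dCᵢ/dt = (Cᵢ₋₁ − Cᵢ)/τᵢ with τᵢ = Vᵢ/Q.
τ₁ = 16.22/0.4942 = 32.8207 s; τ₂ = 10.88/0.4942 = 22.0154 s.
Solving the cascade with C₁(0)=C₂(0)=0 gives C₂(t) = C_in[1 − (τ₁ e^(−t/τ₁) − τ₂ e^(−t/τ₂))/(τ₁ − τ₂)].
At t = 81.64: e^(−t/τ₁) = 0.0831214, e^(−t/τ₂) = 0.0245188.
C₂ = 4.647·[1 − (32.8207·0.0831214 − 22.0154·0.0245188)/(10.8053)] = 4.647·0.797478 = 3.70588 g/L.

3.706 g/L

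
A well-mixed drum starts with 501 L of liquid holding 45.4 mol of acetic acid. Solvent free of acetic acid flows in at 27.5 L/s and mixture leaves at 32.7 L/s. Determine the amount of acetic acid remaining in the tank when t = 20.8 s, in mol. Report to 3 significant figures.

9.84 mol

Let m(t) be the amount of acetic acid. Volume: V(t) = V₀ + (Q_in − Q_out) t = 501 − 5.2000 t; V(20.8) = 392.84 L.
Species balance (pure solvent in): dm/dt = −Q_out · m/V(t).
Separate: dm/m = −Q_out dt/V(t) ⇒ ln(m/m₀) = −(Q_out/(Q_in−Q_out)) ln(V/V₀).
m = m₀ (V₀/V)^(Q_out/(Q_in−Q_out)) = 45.4 × (501/392.84)^(-6.2885) = 9.8368 mol.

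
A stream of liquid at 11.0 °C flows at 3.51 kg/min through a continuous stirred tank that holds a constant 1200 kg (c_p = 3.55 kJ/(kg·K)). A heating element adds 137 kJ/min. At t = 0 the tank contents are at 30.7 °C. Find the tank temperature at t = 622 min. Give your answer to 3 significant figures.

First-law balance (no shaft work): M c_p dT/dt = ṁ c_p (T_in − T) + 137.
Rearrange: dT/dt = (T_ss − T)/τ with τ = M/ṁ = 341.88 min and T_ss = T_in + Q̇/(ṁ c_p) = 21.995 °C.
This is linear first-order; T(t) = T_ss + (T₀ − T_ss) e^(−t/τ).
T(622) = 21.995 + (8.7053)·e^(−622/341.88) = 21.995 + (8.7053)·0.16213 = 23.406 °C.

23.4 °C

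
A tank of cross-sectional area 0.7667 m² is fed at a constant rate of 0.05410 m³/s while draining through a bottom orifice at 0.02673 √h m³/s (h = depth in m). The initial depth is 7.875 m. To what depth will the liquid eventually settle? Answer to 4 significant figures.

4.096 m

A dh/dt = Q_in − 0.02673 √h. Steady state requires inflow = outflow:
Q_in = 0.02673 √h_ss ⇒ √h_ss = 0.05410/0.02673 = 2.02394.
h_ss = 2.02394² = 4.09635 m. (Since h₀ = 7.875 m > h_ss, the level will fall toward this value.)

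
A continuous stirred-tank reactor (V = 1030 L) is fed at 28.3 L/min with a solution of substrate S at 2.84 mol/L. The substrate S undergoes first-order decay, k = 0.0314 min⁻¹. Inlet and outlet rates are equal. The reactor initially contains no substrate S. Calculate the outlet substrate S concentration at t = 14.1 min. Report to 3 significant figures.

0.748 mol/L

V dC/dt = Q(C_in − C) − k V C.
dC/dt = (Q/V) C_in − (Q/V + k) C; effective rate a = Q/V + k = 0.027476 + 0.0314 = 0.058876 min⁻¹.
C_ss = Q C_in/(Q + kV) = 1.3254 mol/L; C(t) = C_ss + (C₀ − C_ss) e^(−a t).
C(14.1) = 1.3254 + (-1.3254)·e^(−0.058876·14.1) = 1.3254 + (-1.3254)·0.43598 = 0.74752 mol/L.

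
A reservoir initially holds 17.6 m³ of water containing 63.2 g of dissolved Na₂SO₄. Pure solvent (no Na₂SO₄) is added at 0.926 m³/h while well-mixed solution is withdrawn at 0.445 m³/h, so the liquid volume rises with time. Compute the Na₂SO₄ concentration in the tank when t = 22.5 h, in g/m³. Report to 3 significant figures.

Let m(t) be the amount of Na₂SO₄. Volume: V(t) = V₀ + (Q_in − Q_out) t = 17.6 + 0.48100 t; V(22.5) = 28.423 m³.
No Na₂SO₄ enters, so dm/dt = −Q_out · (m/V).
Separate: dm/m = −Q_out dt/V(t) ⇒ ln(m/m₀) = −(Q_out/(Q_in−Q_out)) ln(V/V₀).
m = m₀ (V₀/V)^(Q_out/(Q_in−Q_out)) = 63.2 × (17.6/28.423)^(0.92516) = 40.565 g.
C = m/V = 40.565/28.423 = 1.4272 g/m³.

1.43 g/m³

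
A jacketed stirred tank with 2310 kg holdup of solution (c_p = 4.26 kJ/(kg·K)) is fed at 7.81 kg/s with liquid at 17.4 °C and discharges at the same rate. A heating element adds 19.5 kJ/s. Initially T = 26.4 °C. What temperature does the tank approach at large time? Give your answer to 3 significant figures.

M c_p dT/dt = ṁ c_p (T_in − T) + Q̇.
At steady state dT/dt = 0 ⇒ T_ss = T_in + Q̇/(ṁ c_p) = 17.4 + 19.5/(7.81·4.26) = 17.986 °C.

18.0 °C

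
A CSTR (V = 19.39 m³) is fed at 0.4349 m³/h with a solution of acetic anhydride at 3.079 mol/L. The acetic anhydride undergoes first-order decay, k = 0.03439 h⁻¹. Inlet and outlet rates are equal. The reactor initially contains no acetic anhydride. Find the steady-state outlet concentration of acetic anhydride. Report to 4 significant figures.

Species balance: V dC/dt = Q C_in − Q C − k V C.
At steady state: 0 = Q C_in − (Q + kV) C_ss, so C_ss = Q C_in/(Q + kV).
C_ss = 0.4349·3.079/(0.4349 + 0.03439·19.39) = 1.33906/1.10172 = 1.21542 mol/L.

1.215 mol/L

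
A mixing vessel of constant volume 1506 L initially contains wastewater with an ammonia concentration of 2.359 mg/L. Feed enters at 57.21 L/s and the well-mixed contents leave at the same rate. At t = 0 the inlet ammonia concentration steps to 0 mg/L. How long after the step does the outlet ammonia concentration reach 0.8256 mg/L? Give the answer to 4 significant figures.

Species balance: V dC/dt = Q(C_in − C) ⇒ τ = V/Q = 26.3241 s.
C(t) = C_in + (C₀ − C_in) e^(−t/τ). Set C = 0.8256 and solve for t:
e^(−t/τ) = (C − C_in)/(C₀ − C_in) = (0.8256 − 0)/(2.359 − 0) = 0.349979
t = −τ ln(…) = 26.3241 × 1.04988 = 27.6372 s.

27.64 s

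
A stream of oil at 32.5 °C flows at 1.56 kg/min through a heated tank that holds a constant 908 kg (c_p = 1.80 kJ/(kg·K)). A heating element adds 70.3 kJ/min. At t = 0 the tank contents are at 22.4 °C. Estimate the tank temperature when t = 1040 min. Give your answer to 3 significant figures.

51.7 °C

Unsteady energy balance on the tank contents: M c_p dT/dt = ṁ c_p (T_in − T) + 70.3.
τ = M/ṁ = 582.05 min; T_ss = T_in + Q̇/(ṁ c_p) = 32.5 + 70.3/(1.56·1.80) = 57.536 °C.
Solution: T(t) = T_ss + (T₀ − T_ss) e^(−t/τ).
T(1040) = 57.536 + (-35.136)·e^(−1040/582.05) = 57.536 + (-35.136)·0.16750 = 51.650 °C.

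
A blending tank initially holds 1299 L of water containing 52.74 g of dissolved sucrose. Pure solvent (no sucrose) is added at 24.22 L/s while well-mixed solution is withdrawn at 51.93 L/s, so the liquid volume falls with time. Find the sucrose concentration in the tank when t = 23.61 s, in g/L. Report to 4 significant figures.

0.02201 g/L

Let m(t) be the amount of sucrose. Volume: V(t) = V₀ + (Q_in − Q_out) t = 1299 − 27.7100 t; V(23.61) = 644.767 L.
No sucrose enters, so dm/dt = −Q_out · (m/V).
dm/m = −Q_out dt/(V₀ − 27.7100 t); integrating gives ln(m/m₀) = −(Q_out/(Q_in−Q_out)) ln(V/V₀).
m = m₀ (V₀/V)^(Q_out/(Q_in−Q_out)) = 52.74 × (1299/644.767)^(-1.87405) = 14.1919 g.
C = m/V = 14.1919/644.767 = 0.0220109 g/L.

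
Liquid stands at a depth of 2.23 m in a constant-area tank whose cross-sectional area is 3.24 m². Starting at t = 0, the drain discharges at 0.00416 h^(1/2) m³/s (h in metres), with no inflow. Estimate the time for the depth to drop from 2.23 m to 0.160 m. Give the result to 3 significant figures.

With no inflow, A dh/dt = −0.00416 √h.
Separate and integrate: 2(√h − √h₀) = −(0.00416/A) t.
t = 2A(√h₀ − √h)/0.00416 = 2·3.24·(√2.23 − √0.160)/0.00416
  = 6.4800 × (1.4933 − 0.40000) / 0.00416 = 1703.1 s.

1700 s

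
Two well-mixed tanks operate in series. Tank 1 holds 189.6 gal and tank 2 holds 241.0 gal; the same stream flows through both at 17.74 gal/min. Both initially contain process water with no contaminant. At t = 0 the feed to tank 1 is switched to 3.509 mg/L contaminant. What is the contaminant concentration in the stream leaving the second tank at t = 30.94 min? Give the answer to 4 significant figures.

Time constants: τᵢ = Vᵢ/Q for each well-mixed tank.
τ₁ = 189.6/17.74 = 10.6877 min; τ₂ = 241.0/17.74 = 13.5851 min.
Solving the cascade with C₁(0)=C₂(0)=0 gives C₂(t) = C_in[1 − (τ₁ e^(−t/τ₁) − τ₂ e^(−t/τ₂))/(τ₁ − τ₂)].
At t = 30.94: e^(−t/τ₁) = 0.0553038, e^(−t/τ₂) = 0.102541.
C₂ = 3.509·[1 − (10.6877·0.0553038 − 13.5851·0.102541)/(-2.89741)] = 3.509·0.723214 = 2.53776 mg/L.

2.538 mg/L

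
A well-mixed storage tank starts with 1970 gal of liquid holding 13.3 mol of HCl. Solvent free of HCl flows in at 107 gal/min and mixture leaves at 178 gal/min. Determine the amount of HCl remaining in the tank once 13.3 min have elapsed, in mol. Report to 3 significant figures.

Total volume: dV/dt = Q_in − Q_out = -71.000 gal/min, so V(t) = 1970 − 71.000 t and V(13.3) = 1025.7 gal.
Species balance (pure solvent in): dm/dt = −Q_out · m/V(t).
Separate: dm/m = −Q_out dt/V(t) ⇒ ln(m/m₀) = −(Q_out/(Q_in−Q_out)) ln(V/V₀).
m = m₀ (V₀/V)^(Q_out/(Q_in−Q_out)) = 13.3 × (1970/1025.7)^(-2.5070) = 2.5896 mol.

2.59 mol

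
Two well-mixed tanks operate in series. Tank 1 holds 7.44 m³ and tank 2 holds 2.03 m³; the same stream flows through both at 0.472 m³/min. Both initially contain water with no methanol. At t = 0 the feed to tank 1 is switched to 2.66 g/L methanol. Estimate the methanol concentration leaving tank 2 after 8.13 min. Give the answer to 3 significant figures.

Time constants: τᵢ = Vᵢ/Q for each well-mixed tank.
τ₁ = 7.44/0.472 = 15.763 min; τ₂ = 2.03/0.472 = 4.3008 min.
Tank 1: C₁ = C_in(1 − e^(−t/τ₁)). Tank 2 (τ₁ ≠ τ₂): C₂ = C_in[1 − (τ₁ e^(−t/τ₁) − τ₂ e^(−t/τ₂))/(τ₁ − τ₂)].
At t = 8.13: e^(−t/τ₁) = 0.59704, e^(−t/τ₂) = 0.15102.
C₂ = 2.66·[1 − (15.763·0.59704 − 4.3008·0.15102)/(11.462)] = 2.66·0.23560 = 0.62670 g/L.

0.627 g/L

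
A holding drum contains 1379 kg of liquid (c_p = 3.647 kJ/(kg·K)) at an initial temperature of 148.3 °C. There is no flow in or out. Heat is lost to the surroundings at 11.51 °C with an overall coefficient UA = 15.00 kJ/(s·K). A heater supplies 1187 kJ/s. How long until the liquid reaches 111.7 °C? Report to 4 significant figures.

337.7 s

First-law balance (no shaft work): M c_p dT/dt = −UA(T − T_amb) + Q̇.
τ = M c_p/UA = 335.281 s; T_ss = T_amb + Q̇/UA = 11.51 + 1187/15.00 = 90.6433 °C.
T(t) = T_ss + (T₀ − T_ss)e^(−t/τ); set T = 111.7:
t = −τ ln[(T − T_ss)/(T₀ − T_ss)] = −335.281 · ln(0.365208) = 337.725 s.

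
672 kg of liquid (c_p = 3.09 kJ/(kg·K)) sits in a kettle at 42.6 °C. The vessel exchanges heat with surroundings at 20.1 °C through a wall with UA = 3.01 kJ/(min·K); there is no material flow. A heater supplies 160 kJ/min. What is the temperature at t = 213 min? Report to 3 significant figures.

Unsteady energy balance on the tank contents: M c_p dT/dt = −UA(T − T_amb) + Q̇.
dT/dt = (T_ss − T)/τ with T_ss = T_amb + Q̇/UA = 20.1 + 160/3.01 = 73.256 °C, τ = M c_p/UA = 672·3.09/3.01 = 689.86 min.
T approaches T_ss exponentially: T(t) = T_ss + (T₀ − T_ss) e^(−t/τ).
T(213) = 73.256 + (-30.656)·0.73436 = 50.744 °C.

50.7 °C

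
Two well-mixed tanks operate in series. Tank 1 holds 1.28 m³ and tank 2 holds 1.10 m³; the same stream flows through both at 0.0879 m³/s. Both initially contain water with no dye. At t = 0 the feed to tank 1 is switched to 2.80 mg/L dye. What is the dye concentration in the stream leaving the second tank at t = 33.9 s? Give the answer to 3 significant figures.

2.00 mg/L

Time constants: τᵢ = Vᵢ/Q for each well-mixed tank.
τ₁ = 1.28/0.0879 = 14.562 s; τ₂ = 1.10/0.0879 = 12.514 s.
Tank 1: C₁ = C_in(1 − e^(−t/τ₁)). Tank 2 (τ₁ ≠ τ₂): C₂ = C_in[1 − (τ₁ e^(−t/τ₁) − τ₂ e^(−t/τ₂))/(τ₁ − τ₂)].
At t = 33.9: e^(−t/τ₁) = 0.097493, e^(−t/τ₂) = 0.066609.
C₂ = 2.80·[1 − (14.562·0.097493 − 12.514·0.066609)/(2.0478)] = 2.80·0.71377 = 1.9986 mg/L.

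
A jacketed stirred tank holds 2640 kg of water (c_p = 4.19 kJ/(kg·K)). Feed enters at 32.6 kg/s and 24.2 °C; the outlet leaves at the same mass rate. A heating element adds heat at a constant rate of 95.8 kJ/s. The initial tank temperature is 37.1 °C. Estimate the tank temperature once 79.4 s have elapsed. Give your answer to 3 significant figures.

Unsteady energy balance on the tank contents: M c_p dT/dt = ṁ c_p (T_in − T) + 95.8.
τ = M/ṁ = 80.982 s; T_ss = T_in + Q̇/(ṁ c_p) = 24.2 + 95.8/(32.6·4.19) = 24.901 °C.
T approaches T_ss exponentially: T(t) = T_ss + (T₀ − T_ss) e^(−t/τ).
T(79.4) = 24.901 + (12.199)·e^(−79.4/80.982) = 24.901 + (12.199)·0.37513 = 29.477 °C.

29.5 °C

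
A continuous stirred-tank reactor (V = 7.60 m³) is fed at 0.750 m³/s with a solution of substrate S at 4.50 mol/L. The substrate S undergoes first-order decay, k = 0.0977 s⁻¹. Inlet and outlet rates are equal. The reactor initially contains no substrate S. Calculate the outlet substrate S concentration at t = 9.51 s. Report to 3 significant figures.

Accumulation = in − out − consumed: V dC/dt = Q C_in − Q C − k V C.
This is linear with rate a = Q/V + k = 0.19638 s⁻¹.
C_ss = Q C_in/(Q + kV) = 2.2613 mol/L; C(t) = C_ss + (C₀ − C_ss) e^(−a t).
C(9.51) = 2.2613 + (-2.2613)·e^(−0.19638·9.51) = 2.2613 + (-2.2613)·0.15449 = 1.9119 mol/L.

1.91 mol/L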